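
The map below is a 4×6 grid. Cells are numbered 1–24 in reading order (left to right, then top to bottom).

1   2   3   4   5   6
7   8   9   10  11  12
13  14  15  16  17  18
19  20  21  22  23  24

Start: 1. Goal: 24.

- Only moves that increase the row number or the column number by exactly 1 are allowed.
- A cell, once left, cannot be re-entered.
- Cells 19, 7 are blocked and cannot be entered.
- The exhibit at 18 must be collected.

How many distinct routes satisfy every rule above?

15

A right/down-only route from 1 to 24 makes exactly 3 down-moves and 5 right-moves in some order.
With no other constraints that would be C(8,3) = 56 routes.
Split at 18 and multiply the segment counts (each segment already excludes blocked cells): 1→18: 15; 18→24: 1; product = 15.
That gives 15 routes.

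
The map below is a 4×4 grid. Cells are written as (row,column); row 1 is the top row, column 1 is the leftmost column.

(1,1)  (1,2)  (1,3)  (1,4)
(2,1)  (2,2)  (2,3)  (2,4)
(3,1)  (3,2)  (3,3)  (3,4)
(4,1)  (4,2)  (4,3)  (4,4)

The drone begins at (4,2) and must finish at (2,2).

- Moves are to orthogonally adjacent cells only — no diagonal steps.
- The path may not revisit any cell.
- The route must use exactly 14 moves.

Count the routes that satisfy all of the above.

10

Need simple routes of exactly 14 moves from (4,2) to (2,2) (Manhattan distance 2, so 6 moves are spent on a detour and 6 undoing it).
Branch systematically from the start, pruning whenever the remaining move budget drops below the Manhattan distance to (2,2) or differs from it in parity. Grouping the completions by first move — via (3,2): 1; via (4,1): 5; via (4,3): 4 — and summing: 1 + 5 + 4 = 10.
That gives 10 routes.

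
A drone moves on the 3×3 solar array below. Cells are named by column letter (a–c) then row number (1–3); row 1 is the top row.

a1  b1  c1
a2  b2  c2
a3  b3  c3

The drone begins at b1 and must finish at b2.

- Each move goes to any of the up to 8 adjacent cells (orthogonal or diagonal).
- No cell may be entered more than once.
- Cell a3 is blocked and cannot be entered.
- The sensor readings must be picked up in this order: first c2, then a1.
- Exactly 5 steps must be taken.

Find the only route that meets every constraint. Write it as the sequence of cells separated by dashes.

b1 - c2 - b3 - a2 - a1 - b2

The waypoints must appear in the order c2, a1, with no cell reused.
Route from b1: down-right to c2, down-left to b3, up-left to a2, up to a1, down-right to b2 — 5 moves in all.
Check: order respected (c2 at step 1, a1 at step 4); 5 moves as required.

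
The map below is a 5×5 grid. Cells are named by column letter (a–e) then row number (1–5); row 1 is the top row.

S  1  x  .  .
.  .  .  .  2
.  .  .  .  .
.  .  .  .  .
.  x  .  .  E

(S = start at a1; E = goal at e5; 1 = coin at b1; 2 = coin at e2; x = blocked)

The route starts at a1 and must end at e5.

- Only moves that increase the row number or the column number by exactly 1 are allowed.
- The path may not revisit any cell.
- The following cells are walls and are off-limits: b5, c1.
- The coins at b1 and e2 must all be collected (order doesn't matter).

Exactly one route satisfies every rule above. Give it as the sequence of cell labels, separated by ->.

Moves only go right or down, so the column and row indices never decrease.
Route from a1: right 1 to b1, down 1 to b2, right 3 to e2, down 3 to e5 — 8 moves in all.
Check: all required cells visited.

a1 -> b1 -> b2 -> c2 -> d2 -> e2 -> e3 -> e4 -> e5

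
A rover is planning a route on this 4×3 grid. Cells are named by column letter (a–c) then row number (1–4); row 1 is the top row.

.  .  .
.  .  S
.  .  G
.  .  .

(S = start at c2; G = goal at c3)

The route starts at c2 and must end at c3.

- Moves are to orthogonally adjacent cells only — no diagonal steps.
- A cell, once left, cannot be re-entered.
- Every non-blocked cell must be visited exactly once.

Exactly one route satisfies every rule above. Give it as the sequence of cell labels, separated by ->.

Need to visit all 12 open cells exactly once, starting at c2 and ending at c3.
Route from c2: up to c1, 2× left (reaching a1), down to a2, right to b2, down to b3, left to a3, down to a4, 2× right (reaching c4), up to c3 — 11 moves in all.
Check: all 12 open cells covered.

c2 -> c1 -> b1 -> a1 -> a2 -> b2 -> b3 -> a3 -> a4 -> b4 -> c4 -> c3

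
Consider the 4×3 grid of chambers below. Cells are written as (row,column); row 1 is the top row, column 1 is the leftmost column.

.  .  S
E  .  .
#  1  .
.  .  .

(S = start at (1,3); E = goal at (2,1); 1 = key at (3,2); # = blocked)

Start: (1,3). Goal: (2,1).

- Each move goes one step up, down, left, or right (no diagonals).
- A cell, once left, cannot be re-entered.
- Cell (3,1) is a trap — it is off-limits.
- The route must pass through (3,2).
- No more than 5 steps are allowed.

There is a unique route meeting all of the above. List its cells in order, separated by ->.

The budget equals the shortest possible length, so every move has to be on a shortest route through the required cells.
Route from (1,3): down 2 to (3,3), left 1 to (3,2), up 1 to (2,2), left 1 to (2,1) — 5 moves in all.
Check: all required cells visited; 5 ≤ 5 moves.

(1,3) -> (2,3) -> (3,3) -> (3,2) -> (2,2) -> (2,1)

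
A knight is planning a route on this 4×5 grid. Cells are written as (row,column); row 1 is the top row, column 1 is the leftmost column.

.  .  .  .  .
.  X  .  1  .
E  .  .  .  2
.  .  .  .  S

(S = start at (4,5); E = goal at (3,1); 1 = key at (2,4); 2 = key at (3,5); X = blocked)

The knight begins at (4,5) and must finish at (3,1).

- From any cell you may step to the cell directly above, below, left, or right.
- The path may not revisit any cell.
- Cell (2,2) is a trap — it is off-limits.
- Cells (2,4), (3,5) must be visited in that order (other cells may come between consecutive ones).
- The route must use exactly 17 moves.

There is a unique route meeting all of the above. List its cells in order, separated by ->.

(4,5) -> (4,4) -> (4,3) -> (4,2) -> (3,2) -> (3,3) -> (2,3) -> (2,4) -> (3,4) -> (3,5) -> (2,5) -> (1,5) -> (1,4) -> (1,3) -> (1,2) -> (1,1) -> (2,1) -> (3,1)

The waypoints must appear in the order (2,4), (3,5), with no cell reused.
Route from (4,5): 3× left (reaching (4,2)), up to (3,2), right to (3,3), up to (2,3), right to (2,4), down to (3,4), right to (3,5), 2× up (reaching (1,5)), 4× left (reaching (1,1)), 2× down (reaching (3,1)) — 17 moves in all.
Check: order respected (1 at step 7, 2 at step 9); 17 moves as required.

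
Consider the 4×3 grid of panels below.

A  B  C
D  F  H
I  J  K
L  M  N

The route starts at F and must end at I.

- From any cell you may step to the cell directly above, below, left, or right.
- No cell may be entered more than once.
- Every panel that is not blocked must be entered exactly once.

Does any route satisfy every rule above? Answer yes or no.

no

Colour the cells like a checkerboard: each orthogonal step flips colour, so a Hamiltonian route alternates colours. Here there are 6 cells of one colour and 6 of the other, with start on the same colour as the goal — the counts and endpoints can't be arranged into an alternating sequence of length 12, so no Hamiltonian route exists.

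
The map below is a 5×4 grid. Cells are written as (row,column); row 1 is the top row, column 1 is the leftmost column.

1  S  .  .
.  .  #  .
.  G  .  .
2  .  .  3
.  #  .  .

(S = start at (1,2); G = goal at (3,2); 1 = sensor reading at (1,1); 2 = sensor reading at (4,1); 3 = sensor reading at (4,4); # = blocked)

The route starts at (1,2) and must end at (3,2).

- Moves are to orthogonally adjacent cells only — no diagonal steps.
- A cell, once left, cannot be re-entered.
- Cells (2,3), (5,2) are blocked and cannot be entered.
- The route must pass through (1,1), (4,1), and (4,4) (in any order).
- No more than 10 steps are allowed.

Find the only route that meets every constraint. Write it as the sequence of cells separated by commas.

Any route must reach (1,1), (4,1), and (4,4) and still end at (3,2) within 10 moves, so the order of the required stops is forced.
Route from (1,2): left 1 to (1,1), down 3 to (4,1), right 3 to (4,4), up 1 to (3,4), left 2 to (3,2) — 10 moves in all.
Check: all required cells visited; 10 ≤ 10 moves.

(1,2), (1,1), (2,1), (3,1), (4,1), (4,2), (4,3), (4,4), (3,4), (3,3), (3,2)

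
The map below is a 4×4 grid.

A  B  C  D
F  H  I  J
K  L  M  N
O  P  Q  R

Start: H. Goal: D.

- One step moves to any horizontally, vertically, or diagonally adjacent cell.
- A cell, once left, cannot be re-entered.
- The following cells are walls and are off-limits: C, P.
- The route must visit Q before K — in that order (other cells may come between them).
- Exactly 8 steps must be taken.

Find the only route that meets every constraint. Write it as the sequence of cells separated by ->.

H -> M -> Q -> L -> K -> F -> B -> I -> D

The waypoints must appear in the order Q, K, with no cell reused.
Route from H: down-right 1 to M, down 1 to Q, up-left 1 to L, left 1 to K, up 1 to F, up-right 1 to B, down-right 1 to I, up-right 1 to D — 8 moves in all.
Check: order respected (Q at step 2, K at step 4); 8 moves as required.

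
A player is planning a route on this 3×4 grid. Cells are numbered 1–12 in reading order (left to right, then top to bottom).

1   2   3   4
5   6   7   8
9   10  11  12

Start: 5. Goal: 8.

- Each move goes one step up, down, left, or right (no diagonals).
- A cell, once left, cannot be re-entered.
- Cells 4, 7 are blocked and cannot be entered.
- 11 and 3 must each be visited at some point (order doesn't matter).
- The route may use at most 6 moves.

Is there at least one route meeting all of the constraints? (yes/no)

3 must be visited but has only one open neighbour (2), and it is neither the start nor the goal — the route would have to enter and leave through 2, re-entering it.

no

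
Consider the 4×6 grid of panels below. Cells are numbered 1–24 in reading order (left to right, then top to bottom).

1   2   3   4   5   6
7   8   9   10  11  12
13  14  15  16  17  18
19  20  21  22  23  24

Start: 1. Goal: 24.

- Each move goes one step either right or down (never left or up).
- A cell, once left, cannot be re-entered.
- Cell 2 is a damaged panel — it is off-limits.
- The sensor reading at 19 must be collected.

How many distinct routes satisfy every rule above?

A right/down-only route from 1 to 24 makes exactly 3 down-moves and 5 right-moves in some order.
With no other constraints that would be C(8,3) = 56 routes.
Split at 19 and multiply the segment counts (each segment already excludes blocked cells): 1→19: 1; 19→24: 1; product = 1.
That gives 1 route.

1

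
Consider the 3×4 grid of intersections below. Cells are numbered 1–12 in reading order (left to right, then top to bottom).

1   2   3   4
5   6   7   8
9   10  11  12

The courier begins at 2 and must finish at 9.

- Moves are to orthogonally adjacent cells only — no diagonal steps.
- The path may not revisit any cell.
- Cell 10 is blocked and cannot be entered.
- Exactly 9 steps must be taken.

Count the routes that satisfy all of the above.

Need simple routes of exactly 9 moves from 2 to 9 (Manhattan distance 3, so 3 moves are spent on a detour and 3 undoing it).
Enumerating: 2 3 4 8 12 11 7 6 5 9.
That gives 1 route.

1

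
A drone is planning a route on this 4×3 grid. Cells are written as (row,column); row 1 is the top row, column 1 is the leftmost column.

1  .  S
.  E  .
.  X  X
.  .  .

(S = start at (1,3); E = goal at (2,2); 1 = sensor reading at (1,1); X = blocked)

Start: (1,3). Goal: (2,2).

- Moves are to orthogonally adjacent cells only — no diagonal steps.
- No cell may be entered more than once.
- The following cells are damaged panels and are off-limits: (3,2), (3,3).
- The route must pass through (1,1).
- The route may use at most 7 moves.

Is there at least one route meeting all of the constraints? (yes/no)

yes

One route that works: (1,3) → (1,2) → (1,1) → (2,1) → (2,2).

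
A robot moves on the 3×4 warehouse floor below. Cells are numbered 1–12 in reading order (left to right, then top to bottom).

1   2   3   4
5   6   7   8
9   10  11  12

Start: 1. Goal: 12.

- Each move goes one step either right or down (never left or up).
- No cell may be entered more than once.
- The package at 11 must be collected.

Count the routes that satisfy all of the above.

6

A right/down-only route from 1 to 12 makes exactly 2 down-moves and 3 right-moves in some order.
With no other constraints that would be C(5,2) = 10 routes.
Split at 11 and multiply the segment counts: 1→11: 6; 11→12: 1; product = 6.
That gives 6 routes.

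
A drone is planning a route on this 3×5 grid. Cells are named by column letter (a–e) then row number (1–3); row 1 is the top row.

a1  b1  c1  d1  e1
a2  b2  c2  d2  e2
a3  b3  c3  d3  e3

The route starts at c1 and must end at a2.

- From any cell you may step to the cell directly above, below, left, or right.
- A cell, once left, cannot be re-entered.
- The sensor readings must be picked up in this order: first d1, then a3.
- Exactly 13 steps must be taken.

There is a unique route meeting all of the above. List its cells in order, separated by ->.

The waypoints must appear in the order d1, a3, with no cell reused.
Route from c1: left to b1, down to b2, 2× right (reaching d2), up to d1, right to e1, 2× down (reaching e3), 4× left (reaching a3), up to a2 — 13 moves in all.
Check: order respected (d1 at step 5, a3 at step 12); 13 moves as required.

c1 -> b1 -> b2 -> c2 -> d2 -> d1 -> e1 -> e2 -> e3 -> d3 -> c3 -> b3 -> a3 -> a2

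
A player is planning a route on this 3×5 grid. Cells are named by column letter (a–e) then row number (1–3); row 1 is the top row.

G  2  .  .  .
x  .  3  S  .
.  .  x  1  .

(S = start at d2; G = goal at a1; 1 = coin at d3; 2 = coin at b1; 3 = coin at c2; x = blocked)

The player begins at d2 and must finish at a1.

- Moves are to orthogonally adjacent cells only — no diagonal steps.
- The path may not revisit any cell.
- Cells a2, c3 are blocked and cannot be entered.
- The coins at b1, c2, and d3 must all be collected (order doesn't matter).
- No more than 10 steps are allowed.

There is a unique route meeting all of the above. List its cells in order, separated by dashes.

Any route must reach b1, c2, and d3 and still end at a1 within 10 moves, so the order of the required stops is forced.
Route from d2: down to d3, right to e3, 2× up (reaching e1), 2× left (reaching c1), down to c2, left to b2, up to b1, left to a1 — 10 moves in all.
Check: all required cells visited; 10 ≤ 10 moves.

d2 - d3 - e3 - e2 - e1 - d1 - c1 - c2 - b2 - b1 - a1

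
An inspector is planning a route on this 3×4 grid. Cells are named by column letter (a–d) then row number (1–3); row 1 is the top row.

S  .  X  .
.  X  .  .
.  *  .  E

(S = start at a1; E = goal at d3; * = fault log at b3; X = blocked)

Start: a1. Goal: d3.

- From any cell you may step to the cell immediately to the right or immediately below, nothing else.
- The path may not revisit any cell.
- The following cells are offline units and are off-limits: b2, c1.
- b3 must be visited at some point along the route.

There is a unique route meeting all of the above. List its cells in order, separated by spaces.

a1 a2 a3 b3 c3 d3

Moves only go right or down, so the column and row indices never decrease.
Route from a1: 2× down (reaching a3), 3× right (reaching d3) — 5 moves in all.
Check: all required cells visited.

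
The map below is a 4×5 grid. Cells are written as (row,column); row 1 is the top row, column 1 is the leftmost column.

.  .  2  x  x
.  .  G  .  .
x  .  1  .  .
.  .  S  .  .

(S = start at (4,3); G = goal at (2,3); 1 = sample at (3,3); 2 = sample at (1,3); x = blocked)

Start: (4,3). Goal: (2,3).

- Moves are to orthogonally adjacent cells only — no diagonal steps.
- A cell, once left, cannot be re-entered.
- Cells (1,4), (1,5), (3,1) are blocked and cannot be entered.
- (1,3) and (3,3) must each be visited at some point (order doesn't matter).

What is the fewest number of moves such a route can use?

Any route passes through (1,3) and (3,3) in some order between (4,3) and (2,3). Summing Manhattan distances along each leg and taking the cheapest ordering ((4,3) → (3,3) → (1,3) → (2,3)) gives a lower bound of 1 + 2 + 1 = 4 moves.
The shortest route satisfying every rule uses 6 moves: (4,3) → (3,3) → (3,2) → (2,2) → (1,2) → (1,3) → (2,3).
The no-revisit rule (legs can't share cells) pushes the minimum above the 4-move bound; an exhaustive check rules out every length from 4 to 5, leaving 6 as the minimum.

6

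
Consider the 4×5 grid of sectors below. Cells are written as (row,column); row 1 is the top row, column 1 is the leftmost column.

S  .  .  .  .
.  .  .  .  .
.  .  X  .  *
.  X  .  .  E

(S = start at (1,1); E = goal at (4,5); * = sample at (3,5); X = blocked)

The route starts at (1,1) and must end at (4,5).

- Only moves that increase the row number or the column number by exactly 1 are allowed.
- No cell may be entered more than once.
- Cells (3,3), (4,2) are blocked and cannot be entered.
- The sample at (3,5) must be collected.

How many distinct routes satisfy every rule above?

A right/down-only route from (1,1) to (4,5) makes exactly 3 down-moves and 4 right-moves in some order.
With no other constraints that would be C(7,3) = 35 routes.
Split at (3,5) and multiply the segment counts (each segment already excludes blocked cells): (1,1)→(3,5): 9; (3,5)→(4,5): 1; product = 9.
That gives 9 routes.

9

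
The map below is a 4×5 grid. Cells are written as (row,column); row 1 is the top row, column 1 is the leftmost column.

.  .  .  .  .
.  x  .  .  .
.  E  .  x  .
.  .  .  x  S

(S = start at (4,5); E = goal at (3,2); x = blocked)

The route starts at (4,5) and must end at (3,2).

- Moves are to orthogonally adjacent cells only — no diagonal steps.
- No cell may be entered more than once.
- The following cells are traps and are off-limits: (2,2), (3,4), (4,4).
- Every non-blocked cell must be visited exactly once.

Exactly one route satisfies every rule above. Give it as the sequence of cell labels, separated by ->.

Need to visit all 17 open cells exactly once, starting at (4,5) and ending at (3,2).
Cell (2,1) has only two open neighbours ((1,1) and (3,1)), so the path must pass straight through it: one of those is the cell it's entered from and the other is where it exits.
Route from (4,5): up 3 to (1,5), left 1 to (1,4), down 1 to (2,4), left 1 to (2,3), up 1 to (1,3), left 2 to (1,1), down 3 to (4,1), right 2 to (4,3), up 1 to (3,3), left 1 to (3,2) — 16 moves in all.
Check: all 17 open cells covered.

(4,5) -> (3,5) -> (2,5) -> (1,5) -> (1,4) -> (2,4) -> (2,3) -> (1,3) -> (1,2) -> (1,1) -> (2,1) -> (3,1) -> (4,1) -> (4,2) -> (4,3) -> (3,3) -> (3,2)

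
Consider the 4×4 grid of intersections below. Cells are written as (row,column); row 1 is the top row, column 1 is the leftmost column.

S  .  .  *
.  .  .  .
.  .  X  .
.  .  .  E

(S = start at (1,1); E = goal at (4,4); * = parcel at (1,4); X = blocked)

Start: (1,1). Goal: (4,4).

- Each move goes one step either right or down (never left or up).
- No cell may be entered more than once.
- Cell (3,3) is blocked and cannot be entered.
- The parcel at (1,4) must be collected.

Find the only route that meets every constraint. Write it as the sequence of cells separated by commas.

(1,1), (1,2), (1,3), (1,4), (2,4), (3,4), (4,4)

Moves only go right or down, so the column and row indices never decrease.
Route from (1,1): 3× right (reaching (1,4)), 3× down (reaching (4,4)) — 6 moves in all.
Check: all required cells visited.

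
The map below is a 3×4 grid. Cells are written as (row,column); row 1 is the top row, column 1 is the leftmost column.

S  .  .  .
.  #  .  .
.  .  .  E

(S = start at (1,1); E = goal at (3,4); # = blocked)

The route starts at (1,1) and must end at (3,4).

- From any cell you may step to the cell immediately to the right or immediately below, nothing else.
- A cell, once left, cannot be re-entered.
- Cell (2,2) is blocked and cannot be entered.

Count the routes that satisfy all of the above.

A right/down-only route from (1,1) to (3,4) makes exactly 2 down-moves and 3 right-moves in some order.
With no other constraints that would be C(5,2) = 10 routes.
Subtract routes through each blocked cell (inclusion–exclusion for overlaps): − through (2,2): 6 → 4.
That gives 4 routes.

4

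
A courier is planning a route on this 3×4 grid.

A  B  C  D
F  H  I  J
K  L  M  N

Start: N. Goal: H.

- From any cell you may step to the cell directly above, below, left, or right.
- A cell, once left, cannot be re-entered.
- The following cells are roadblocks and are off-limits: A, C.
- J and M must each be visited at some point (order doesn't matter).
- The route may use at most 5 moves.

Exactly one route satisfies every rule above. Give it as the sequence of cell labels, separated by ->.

Any route must reach J and M and still end at H within 5 moves, so the order of the required stops is forced.
Route from N: up to J, left to I, down to M, left to L, up to H — 5 moves in all.
Check: all required cells visited; 5 ≤ 5 moves.

N -> J -> I -> M -> L -> H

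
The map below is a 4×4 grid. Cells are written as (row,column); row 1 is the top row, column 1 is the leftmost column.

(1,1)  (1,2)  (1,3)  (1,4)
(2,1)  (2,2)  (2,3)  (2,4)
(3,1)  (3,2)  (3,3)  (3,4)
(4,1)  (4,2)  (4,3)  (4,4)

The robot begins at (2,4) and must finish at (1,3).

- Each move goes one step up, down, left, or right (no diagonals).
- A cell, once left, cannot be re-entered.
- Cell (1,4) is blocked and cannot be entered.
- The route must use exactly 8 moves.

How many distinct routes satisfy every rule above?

Need simple routes of exactly 8 moves from (2,4) to (1,3) (Manhattan distance 2, so 3 moves are spent on a detour and 3 undoing it).
Branch systematically from the start, pruning whenever the remaining move budget drops below the Manhattan distance to (1,3) or differs from it in parity. Grouping the completions by first move — via (3,4): 13; via (2,3): 5 — and summing: 13 + 5 = 18.
That gives 18 routes.

18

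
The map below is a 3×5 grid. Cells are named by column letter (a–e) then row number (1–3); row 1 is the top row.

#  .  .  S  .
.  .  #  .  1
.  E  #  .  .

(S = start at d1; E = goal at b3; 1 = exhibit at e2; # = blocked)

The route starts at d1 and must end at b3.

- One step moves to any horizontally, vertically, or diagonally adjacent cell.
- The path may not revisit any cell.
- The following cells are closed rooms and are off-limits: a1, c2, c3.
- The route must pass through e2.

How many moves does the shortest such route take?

Any route passes through e2 somewhere between d1 and b3. Summing Chebyshev distances along the two legs (d1 → e2 → b3) gives a lower bound of 1 + 3 = 4 moves.
That bound ignores the blocked cells. Measuring each leg by the fewest moves that actually steer around them (d1→e2: 1; e2→b3: 4) raises the lower bound to 5.
A route of 5 moves exists: d1 → e2 → d2 → c1 → b2 → b3.
Since 5 matches that lower bound, it is optimal.

5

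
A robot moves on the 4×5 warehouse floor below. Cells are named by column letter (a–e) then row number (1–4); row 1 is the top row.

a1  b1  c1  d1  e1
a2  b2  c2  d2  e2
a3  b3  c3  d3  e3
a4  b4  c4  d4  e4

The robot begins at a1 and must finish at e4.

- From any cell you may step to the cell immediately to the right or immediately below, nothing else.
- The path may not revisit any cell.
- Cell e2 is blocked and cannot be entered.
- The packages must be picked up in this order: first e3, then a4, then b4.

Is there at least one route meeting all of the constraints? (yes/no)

a4 lies to the left of e3, so going from e3 to a4 would need a leftward move — but moves only go right/down, so e3 cannot be visited before a4.

no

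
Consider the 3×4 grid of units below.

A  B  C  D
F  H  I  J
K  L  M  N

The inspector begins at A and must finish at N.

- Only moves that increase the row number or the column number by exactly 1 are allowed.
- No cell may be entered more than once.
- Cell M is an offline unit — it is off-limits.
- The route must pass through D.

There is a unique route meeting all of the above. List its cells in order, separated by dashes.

A - B - C - D - J - N

Moves only go right or down, so the column and row indices never decrease.
Route from A: right 3 to D, down 2 to N — 5 moves in all.
Check: all required cells visited.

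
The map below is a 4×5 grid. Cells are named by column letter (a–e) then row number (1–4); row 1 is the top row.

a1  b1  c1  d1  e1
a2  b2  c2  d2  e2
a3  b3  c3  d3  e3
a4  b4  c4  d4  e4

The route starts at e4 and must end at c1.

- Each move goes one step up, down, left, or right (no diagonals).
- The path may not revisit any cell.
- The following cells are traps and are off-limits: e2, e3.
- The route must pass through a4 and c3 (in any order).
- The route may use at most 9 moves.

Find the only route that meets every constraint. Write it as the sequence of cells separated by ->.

e4 -> d4 -> c4 -> b4 -> a4 -> a3 -> b3 -> c3 -> c2 -> c1

The 9-move cap with required stops at a4, c3 leaves no slack for detours.
Route from e4: 4× left (reaching a4), up to a3, 2× right (reaching c3), 2× up (reaching c1) — 9 moves in all.
Check: all required cells visited; 9 ≤ 9 moves.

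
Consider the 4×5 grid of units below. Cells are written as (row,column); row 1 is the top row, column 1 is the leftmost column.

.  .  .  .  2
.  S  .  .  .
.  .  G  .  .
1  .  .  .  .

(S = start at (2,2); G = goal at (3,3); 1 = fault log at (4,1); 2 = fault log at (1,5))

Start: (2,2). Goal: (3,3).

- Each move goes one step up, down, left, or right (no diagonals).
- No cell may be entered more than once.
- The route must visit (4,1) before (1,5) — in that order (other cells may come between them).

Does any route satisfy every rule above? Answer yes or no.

One route that works: (2,2) → (3,2) → (4,2) → (4,1) → (3,1) → (2,1) → (1,1) → (1,2) → (1,3) → (1,4) → (1,5) → (2,5) → (3,5) → (3,4) → (3,3).

yes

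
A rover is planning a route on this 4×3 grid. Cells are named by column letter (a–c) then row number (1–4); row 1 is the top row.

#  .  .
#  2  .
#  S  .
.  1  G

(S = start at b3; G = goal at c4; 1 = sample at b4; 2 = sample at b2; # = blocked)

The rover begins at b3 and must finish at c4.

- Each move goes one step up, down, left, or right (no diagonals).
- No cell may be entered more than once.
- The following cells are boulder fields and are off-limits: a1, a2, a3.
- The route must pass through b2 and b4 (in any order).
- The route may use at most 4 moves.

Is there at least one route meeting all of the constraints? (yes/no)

Exhausting the options from b3, every branch either dead-ends against blocked cells, would have to re-enter a cell already used, runs past the 4-move limit, or reaches the goal with a constraint still unmet.

no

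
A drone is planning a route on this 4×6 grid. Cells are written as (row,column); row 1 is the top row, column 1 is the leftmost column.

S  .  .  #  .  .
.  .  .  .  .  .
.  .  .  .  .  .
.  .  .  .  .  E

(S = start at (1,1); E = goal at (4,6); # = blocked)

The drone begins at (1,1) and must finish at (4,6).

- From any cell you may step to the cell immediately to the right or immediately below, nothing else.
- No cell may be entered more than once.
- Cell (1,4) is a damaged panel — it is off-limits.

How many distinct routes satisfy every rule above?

46

A right/down-only route from (1,1) to (4,6) makes exactly 3 down-moves and 5 right-moves in some order.
With no other constraints that would be C(8,3) = 56 routes.
Subtract routes through each blocked cell (inclusion–exclusion for overlaps): − through (1,4): 10 → 46.
That gives 46 routes.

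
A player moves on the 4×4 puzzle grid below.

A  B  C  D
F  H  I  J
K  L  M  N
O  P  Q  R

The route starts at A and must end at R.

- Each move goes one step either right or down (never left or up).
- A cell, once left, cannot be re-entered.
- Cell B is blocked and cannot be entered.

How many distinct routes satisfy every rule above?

A right/down-only route from A to R makes exactly 3 down-moves and 3 right-moves in some order.
With no other constraints that would be C(6,3) = 20 routes.
Subtract routes through each blocked cell (inclusion–exclusion for overlaps): − through B: 10 → 10.
That gives 10 routes.

10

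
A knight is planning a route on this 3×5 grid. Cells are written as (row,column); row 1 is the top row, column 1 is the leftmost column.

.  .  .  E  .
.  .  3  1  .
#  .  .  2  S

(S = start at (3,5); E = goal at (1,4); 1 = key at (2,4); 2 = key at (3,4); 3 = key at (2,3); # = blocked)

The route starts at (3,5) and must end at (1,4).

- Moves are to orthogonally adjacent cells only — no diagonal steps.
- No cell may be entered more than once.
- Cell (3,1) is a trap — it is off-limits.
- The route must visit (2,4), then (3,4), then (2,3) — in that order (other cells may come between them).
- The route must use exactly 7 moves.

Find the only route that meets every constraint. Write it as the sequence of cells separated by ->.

The waypoints must appear in the order (2,4), (3,4), (2,3), with no cell reused.
Route from (3,5): up 1 to (2,5), left 1 to (2,4), down 1 to (3,4), left 1 to (3,3), up 2 to (1,3), right 1 to (1,4) — 7 moves in all.
Check: order respected (1 at step 2, 2 at step 3, 3 at step 5); 7 moves as required.

(3,5) -> (2,5) -> (2,4) -> (3,4) -> (3,3) -> (2,3) -> (1,3) -> (1,4)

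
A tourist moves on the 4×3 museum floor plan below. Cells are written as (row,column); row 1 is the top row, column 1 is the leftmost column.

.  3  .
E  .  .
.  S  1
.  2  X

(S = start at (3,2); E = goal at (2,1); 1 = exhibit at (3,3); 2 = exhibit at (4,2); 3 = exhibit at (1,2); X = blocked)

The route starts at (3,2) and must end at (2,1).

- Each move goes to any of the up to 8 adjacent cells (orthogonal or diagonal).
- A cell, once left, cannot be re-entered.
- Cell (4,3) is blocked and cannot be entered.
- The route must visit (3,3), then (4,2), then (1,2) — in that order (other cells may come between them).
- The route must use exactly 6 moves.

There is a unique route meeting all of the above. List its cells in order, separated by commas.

The waypoints must appear in the order (3,3), (4,2), (1,2), with no cell reused.
Route from (3,2): right 1 to (3,3), down-left 1 to (4,2), up-left 1 to (3,1), up-right 1 to (2,2), up 1 to (1,2), down-left 1 to (2,1) — 6 moves in all.
Check: order respected (1 at step 1, 2 at step 2, 3 at step 5); 6 moves as required.

(3,2), (3,3), (4,2), (3,1), (2,2), (1,2), (2,1)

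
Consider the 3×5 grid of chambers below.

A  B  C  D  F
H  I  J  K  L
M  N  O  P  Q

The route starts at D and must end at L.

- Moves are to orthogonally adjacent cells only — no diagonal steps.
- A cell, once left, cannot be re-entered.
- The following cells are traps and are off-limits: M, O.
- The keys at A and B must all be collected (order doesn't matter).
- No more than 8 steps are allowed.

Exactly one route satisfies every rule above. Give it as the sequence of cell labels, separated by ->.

D -> C -> B -> A -> H -> I -> J -> K -> L

The budget equals the shortest possible length, so every move has to be on a shortest route through the required cells.
Route from D: 3× left (reaching A), down to H, 4× right (reaching L) — 8 moves in all.
Check: all required cells visited; 8 ≤ 8 moves.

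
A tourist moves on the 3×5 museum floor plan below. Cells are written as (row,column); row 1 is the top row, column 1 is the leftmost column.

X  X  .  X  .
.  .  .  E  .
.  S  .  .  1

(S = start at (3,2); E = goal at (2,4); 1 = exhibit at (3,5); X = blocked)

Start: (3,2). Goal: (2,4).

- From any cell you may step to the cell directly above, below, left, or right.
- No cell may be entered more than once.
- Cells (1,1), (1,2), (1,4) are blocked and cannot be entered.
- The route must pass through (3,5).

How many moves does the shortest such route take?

Any route passes through (3,5) somewhere between (3,2) and (2,4). Summing Manhattan distances along the two legs ((3,2) → (3,5) → (2,4)) gives a lower bound of 3 + 2 = 5 moves.
A route of 5 moves achieves this: (3,2) → (3,3) → (3,4) → (3,5) → (2,5) → (2,4).
Since 5 matches the lower bound, it is optimal.

5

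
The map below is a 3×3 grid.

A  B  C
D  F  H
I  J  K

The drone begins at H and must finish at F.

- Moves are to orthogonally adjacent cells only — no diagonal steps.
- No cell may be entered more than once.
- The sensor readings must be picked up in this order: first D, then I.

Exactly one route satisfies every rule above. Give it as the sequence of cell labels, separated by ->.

The waypoints must appear in the order D, I, with no cell reused.
Route from H: up to C, 2× left (reaching A), 2× down (reaching I), right to J, up to F — 7 moves in all.
Check: order respected (D at step 4, I at step 5).

H -> C -> B -> A -> D -> I -> J -> F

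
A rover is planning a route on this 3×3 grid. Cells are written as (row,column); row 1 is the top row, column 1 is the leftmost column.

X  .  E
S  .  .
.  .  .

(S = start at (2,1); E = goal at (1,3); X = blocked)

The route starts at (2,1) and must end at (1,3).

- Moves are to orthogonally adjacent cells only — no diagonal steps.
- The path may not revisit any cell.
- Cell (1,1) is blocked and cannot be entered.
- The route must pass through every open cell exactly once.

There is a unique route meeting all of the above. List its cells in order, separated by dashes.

Need to visit all 8 open cells exactly once, starting at (2,1) and ending at (1,3).
Cell (3,1) has only two open neighbours ((2,1) and (3,2)), so the path must pass straight through it: one of those is the cell it's entered from and the other is where it exits.
Route from (2,1): down 1 to (3,1), right 2 to (3,3), up 1 to (2,3), left 1 to (2,2), up 1 to (1,2), right 1 to (1,3) — 7 moves in all.
Check: all 8 open cells covered.

(2,1) - (3,1) - (3,2) - (3,3) - (2,3) - (2,2) - (1,2) - (1,3)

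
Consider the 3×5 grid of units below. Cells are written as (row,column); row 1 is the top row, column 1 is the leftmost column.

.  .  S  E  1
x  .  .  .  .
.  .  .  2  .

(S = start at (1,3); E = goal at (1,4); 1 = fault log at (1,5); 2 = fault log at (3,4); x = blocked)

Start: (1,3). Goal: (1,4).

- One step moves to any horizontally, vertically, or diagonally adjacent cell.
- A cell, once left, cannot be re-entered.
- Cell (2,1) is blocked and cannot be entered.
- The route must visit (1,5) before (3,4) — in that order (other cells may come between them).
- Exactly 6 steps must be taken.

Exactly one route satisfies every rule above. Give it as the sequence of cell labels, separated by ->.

The waypoints must appear in the order (1,5), (3,4), with no cell reused.
Route from (1,3): down-right to (2,4), up-right to (1,5), down to (2,5), down-left to (3,4), up-left to (2,3), up-right to (1,4) — 6 moves in all.
Check: order respected (1 at step 2, 2 at step 4); 6 moves as required.

(1,3) -> (2,4) -> (1,5) -> (2,5) -> (3,4) -> (2,3) -> (1,4)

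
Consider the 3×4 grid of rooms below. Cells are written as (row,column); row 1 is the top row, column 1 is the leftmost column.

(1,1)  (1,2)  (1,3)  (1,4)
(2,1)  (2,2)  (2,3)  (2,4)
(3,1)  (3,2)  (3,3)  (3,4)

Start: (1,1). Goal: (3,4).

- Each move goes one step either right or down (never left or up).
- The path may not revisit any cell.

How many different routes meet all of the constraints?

10

A right/down-only route from (1,1) to (3,4) makes exactly 2 down-moves and 3 right-moves in some order.
With no other constraints that would be C(5,2) = 10 routes.
That gives 10 routes.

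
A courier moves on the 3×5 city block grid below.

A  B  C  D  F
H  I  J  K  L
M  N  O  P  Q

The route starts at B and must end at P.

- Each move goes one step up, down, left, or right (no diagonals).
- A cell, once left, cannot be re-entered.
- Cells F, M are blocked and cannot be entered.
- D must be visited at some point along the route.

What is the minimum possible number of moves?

Any route passes through D somewhere between B and P. Summing Manhattan distances along the two legs (B → D → P) gives a lower bound of 2 + 2 = 4 moves.
A route of 4 moves achieves this: B → C → D → K → P.
Since 4 matches the lower bound, it is optimal.

4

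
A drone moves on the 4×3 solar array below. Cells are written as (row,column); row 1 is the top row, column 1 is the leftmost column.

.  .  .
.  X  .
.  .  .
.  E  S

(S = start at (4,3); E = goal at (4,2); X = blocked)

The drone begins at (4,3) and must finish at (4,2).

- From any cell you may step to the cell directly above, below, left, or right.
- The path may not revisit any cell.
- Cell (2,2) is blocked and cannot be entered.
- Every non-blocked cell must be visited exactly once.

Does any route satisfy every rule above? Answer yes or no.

no

Colour the cells like a checkerboard: each orthogonal step flips colour, so a Hamiltonian route alternates colours. Here there are 5 cells of one colour and 6 of the other, with start on the opposite colour to the goal — the counts and endpoints can't be arranged into an alternating sequence of length 11, so no Hamiltonian route exists.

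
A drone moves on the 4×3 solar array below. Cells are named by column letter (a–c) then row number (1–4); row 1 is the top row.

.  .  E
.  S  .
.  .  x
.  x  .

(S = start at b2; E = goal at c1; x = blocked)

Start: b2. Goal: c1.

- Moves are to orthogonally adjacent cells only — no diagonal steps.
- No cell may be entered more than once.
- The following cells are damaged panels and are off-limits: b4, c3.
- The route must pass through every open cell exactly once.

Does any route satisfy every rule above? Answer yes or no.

Cell a4 has only one open neighbour but is neither the start nor the goal, so a Hamiltonian route would have to both enter and leave it through the same neighbour — impossible without revisiting.

no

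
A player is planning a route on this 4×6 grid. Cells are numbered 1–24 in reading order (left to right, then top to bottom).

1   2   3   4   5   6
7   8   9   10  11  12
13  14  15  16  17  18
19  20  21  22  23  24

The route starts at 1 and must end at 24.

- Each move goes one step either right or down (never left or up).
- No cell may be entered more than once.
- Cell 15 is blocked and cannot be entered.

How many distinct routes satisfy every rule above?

A right/down-only route from 1 to 24 makes exactly 3 down-moves and 5 right-moves in some order.
With no other constraints that would be C(8,3) = 56 routes.
Subtract routes through each blocked cell (inclusion–exclusion for overlaps): − through 15: 24 → 32.
That gives 32 routes.

32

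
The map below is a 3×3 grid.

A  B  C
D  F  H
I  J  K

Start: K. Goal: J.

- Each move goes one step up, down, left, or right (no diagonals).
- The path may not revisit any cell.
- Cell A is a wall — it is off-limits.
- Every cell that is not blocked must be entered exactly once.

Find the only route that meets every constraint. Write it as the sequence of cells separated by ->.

K -> H -> C -> B -> F -> D -> I -> J

Need to visit all 8 open cells exactly once, starting at K and ending at J.
Cell I has only two open neighbours (D and J), so the path must pass straight through it: one of those is the cell it's entered from and the other is where it exits.
Route from K: 2× up (reaching C), left to B, down to F, left to D, down to I, right to J — 7 moves in all.
Check: all 8 open cells covered.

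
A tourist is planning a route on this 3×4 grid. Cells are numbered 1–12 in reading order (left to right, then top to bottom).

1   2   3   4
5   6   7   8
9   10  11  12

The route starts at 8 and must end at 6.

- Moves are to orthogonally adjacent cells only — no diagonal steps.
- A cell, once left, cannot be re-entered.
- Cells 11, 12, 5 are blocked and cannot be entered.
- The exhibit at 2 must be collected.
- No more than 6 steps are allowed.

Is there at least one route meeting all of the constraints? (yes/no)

yes

One route that works: 8 → 4 → 3 → 2 → 6.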